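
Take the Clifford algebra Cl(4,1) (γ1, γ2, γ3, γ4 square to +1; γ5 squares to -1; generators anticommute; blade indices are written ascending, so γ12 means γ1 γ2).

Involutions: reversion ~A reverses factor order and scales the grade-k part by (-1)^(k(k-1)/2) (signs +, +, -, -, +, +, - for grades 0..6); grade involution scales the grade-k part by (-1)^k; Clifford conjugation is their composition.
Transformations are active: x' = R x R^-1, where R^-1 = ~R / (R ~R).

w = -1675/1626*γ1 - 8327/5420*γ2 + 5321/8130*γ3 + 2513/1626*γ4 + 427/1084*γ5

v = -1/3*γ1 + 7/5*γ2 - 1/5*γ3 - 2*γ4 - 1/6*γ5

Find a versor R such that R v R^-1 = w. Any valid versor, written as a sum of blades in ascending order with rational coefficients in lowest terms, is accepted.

Equal squares first: v^2 = w^2 = 73/12. Then v + w = -739/542*γ1 - 739/5420*γ2 + 739/1626*γ3 - 739/1626*γ4 + 739/3252*γ5 is a versor taking v to w, provided it is invertible.
Answer: -739/542*γ1 - 739/5420*γ2 + 739/1626*γ3 - 739/1626*γ4 + 739/3252*γ5


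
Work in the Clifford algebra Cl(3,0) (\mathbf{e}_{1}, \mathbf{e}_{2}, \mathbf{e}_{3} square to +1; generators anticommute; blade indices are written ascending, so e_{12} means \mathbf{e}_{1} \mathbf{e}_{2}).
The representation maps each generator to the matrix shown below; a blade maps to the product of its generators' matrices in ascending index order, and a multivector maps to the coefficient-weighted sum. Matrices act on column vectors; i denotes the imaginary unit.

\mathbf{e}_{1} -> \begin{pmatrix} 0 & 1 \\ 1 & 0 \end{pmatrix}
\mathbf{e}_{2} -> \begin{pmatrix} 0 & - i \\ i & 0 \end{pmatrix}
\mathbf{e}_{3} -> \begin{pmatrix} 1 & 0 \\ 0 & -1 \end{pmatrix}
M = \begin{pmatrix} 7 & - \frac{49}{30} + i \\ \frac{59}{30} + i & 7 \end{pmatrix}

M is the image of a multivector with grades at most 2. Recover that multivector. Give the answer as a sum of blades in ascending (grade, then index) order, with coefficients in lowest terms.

Method: 1, rho(e_{1}), rho(e_{2}), rho(e_{3}) form a trace-orthogonal basis of the 2x2 complex matrices (tr(X Y) = 2 if X = Y, else 0), so M = m0*1 + m1*rho(e_{1}) + m2*rho(e_{2}) + m3*rho(e_{3}) with m0 = tr(M)/2 = 7, m1 = tr(M rho(e_{1}))/2 = \frac{1}{6} + i, m2 = tr(M rho(e_{2}))/2 = - \frac{9 i}{5}, m3 = tr(M rho(e_{3}))/2 = 0.
Multiplying table entries, the bivector images are rho(e_{12}) = i*rho(e_{3}), rho(e_{13}) = -i*rho(e_{2}), rho(e_{23}) = i*rho(e_{1}); with real blade coefficients the real parts of m0..m3 are the coefficients of 1, e_{1}, e_{2}, e_{3} and the imaginary parts give the bivectors (e_{23}: Im m1, e_{13}: -Im m2, e_{12}: Im m3).
Answer: 7 + \frac{1}{6} e_{1} + \frac{9}{5} e_{13} + e_{23}


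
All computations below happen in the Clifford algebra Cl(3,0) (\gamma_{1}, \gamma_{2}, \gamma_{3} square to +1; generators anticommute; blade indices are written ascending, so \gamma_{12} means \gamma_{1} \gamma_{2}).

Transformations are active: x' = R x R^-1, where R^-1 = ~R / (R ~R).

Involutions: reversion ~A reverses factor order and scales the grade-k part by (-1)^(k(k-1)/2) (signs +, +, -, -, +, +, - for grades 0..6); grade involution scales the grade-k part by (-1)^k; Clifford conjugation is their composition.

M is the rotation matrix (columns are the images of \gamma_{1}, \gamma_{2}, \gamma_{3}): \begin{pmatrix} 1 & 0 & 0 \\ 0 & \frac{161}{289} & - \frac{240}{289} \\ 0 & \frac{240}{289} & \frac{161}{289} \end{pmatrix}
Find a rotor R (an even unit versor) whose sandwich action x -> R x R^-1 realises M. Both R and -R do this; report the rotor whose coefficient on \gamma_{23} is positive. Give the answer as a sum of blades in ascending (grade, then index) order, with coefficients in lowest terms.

Method: write R = a + b12*\gamma_{12} + b13*\gamma_{13} + b23*\gamma_{23} with a^2 + b12^2 + b13^2 + b23^2 = 1 (so R^-1 = ~R). Expanding the columns R e_j ~R gives tr M = 4a^2 - 1 and, from the antisymmetric part, M21 - M12 = -4a*b12, M13 - M31 = 4a*b13, M32 - M23 = -4a*b23.
Here tr M = \frac{611}{289}, so a^2 = (1 + tr M)/4 = \frac{225}{289} and a = ±\frac{15}{17}. Taking a = \frac{15}{17}: M21 - M12 = 0, M13 - M31 = 0, M32 - M23 = \frac{480}{289}, giving b12 = 0, b13 = 0, b23 = -\frac{8}{17}, i.e. R = \frac{15}{17} - \frac{8}{17} \gamma_{23}.
Its \gamma_{23} coefficient is negative, so report the other preimage -R.
Answer: -\frac{15}{17} + \frac{8}{17} \gamma_{23}. Why the constraint matters: R and -R act identically through the sandwich — M has trace \frac{611}{289} either way — so only the sign condition on \gamma_{23} picks one of the two preimages.


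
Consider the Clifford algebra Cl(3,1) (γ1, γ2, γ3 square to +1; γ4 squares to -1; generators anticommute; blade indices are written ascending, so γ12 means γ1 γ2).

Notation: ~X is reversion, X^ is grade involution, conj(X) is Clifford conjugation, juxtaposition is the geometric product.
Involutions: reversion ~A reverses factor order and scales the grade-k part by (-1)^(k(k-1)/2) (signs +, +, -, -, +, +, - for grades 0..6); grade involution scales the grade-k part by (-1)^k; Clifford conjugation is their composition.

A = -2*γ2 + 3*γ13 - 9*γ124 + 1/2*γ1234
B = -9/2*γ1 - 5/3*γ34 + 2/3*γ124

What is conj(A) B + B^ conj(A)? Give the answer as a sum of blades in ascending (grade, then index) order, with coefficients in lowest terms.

first term: -6 - 79/6*γ3 + 49/6*γ12 + 11/3*γ14 + 81/2*γ24 + 15*γ123 - 37/12*γ234
second term: 6 - 79/6*γ3 + 49/6*γ12 - 11/3*γ14 - 81/2*γ24 - 15*γ123 - 37/12*γ234
Answer: -79/3*γ3 + 49/3*γ12 - 37/6*γ234


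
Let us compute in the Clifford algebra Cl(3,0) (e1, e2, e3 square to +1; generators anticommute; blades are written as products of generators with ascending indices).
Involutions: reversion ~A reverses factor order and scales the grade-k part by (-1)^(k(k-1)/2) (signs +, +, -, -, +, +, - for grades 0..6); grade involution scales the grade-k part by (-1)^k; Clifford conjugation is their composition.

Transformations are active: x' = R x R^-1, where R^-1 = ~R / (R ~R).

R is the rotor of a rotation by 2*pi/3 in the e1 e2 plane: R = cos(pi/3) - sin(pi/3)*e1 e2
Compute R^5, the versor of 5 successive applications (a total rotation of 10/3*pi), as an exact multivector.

The rotor phase is half the rotation angle and phases add under composition, so 5 steps in the e1 e2 plane accumulate phase 5*(pi/3) = 5*pi/3: R^5 = cos(5*pi/3) - sin(5*pi/3)*e1 e2.
cos(5*pi/3) = 1/2 and sin(5*pi/3) = -sqrt(3)/2, so R^5 = 1/2 + sqrt(3)/2*e1 e2. The net rotation is 4/3*pi (after discarding 1 full turn, each of which contributes a factor -1 to the rotor); the rotor keeps the half-angle phase exactly.
Answer: 1/2 + sqrt(3)/2*e1 e2


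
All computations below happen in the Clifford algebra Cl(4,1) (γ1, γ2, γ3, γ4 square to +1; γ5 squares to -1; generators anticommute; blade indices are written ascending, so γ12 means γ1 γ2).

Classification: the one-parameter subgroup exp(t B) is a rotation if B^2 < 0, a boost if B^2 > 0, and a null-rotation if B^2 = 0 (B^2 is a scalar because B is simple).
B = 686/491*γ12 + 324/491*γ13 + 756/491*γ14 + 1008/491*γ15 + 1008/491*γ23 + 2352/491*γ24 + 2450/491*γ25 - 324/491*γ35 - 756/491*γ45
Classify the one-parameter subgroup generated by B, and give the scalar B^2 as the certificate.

B^2 term by term: the squares give (686/491)^2*(γ12)^2 + (324/491)^2*(γ13)^2 + (756/491)^2*(γ14)^2 + (1008/491)^2*(γ15)^2 + (1008/491)^2*(γ23)^2 + (2352/491)^2*(γ24)^2 + (2450/491)^2*(γ25)^2 + (-324/491)^2*(γ35)^2 + (-756/491)^2*(γ45)^2 = 470596/241081*(-1) + 104976/241081*(-1) + 571536/241081*(-1) + 1016064/241081*(+1) + 1016064/241081*(-1) + 5531904/241081*(-1) + 6002500/241081*(+1) + 104976/241081*(+1) + 571536/241081*(+1) = 0 (each basis 2-blade squares to minus the product of its generators' squares); cross terms between blades sharing an index anticommute and cancel; the commuting (index-disjoint) pairs give grade-4 terms 2*c*c'*(blade product), which cancel blade by blade — γ1234: -1524096/241081 + 1524096/241081 = 0; γ1235: -444528/241081 - 1587600/241081 + 2032128/241081 = 0; γ1245: -1037232/241081 - 3704400/241081 + 4741632/241081 = 0; γ1345: -489888/241081 + 489888/241081 = 0; γ2345: -1524096/241081 + 1524096/241081 = 0 — confirming B is simple. So B^2 = 0.
Answer: null-rotation, certificate B^2 = 0. No conjugation can change B^2 = 0; the sign gives the class.


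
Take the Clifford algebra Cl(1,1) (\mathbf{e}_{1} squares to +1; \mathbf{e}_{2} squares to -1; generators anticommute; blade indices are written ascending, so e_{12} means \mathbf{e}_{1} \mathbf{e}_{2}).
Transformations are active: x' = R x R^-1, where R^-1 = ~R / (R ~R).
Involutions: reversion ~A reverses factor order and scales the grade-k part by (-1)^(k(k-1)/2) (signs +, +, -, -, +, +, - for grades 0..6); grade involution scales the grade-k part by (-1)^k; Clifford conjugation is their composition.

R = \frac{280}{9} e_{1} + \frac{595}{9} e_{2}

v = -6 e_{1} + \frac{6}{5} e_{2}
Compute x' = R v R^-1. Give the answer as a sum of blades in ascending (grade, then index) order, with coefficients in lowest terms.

~R = \frac{280}{9} e_{1} + \frac{595}{9} e_{2}, and R ~R = -\frac{30625}{9}, so R^-1 = ~R / (-\frac{30625}{9}).
R v = -266 + 434 e_{12}
Answer: \frac{1358}{125} e_{1} + \frac{1142}{125} e_{2}


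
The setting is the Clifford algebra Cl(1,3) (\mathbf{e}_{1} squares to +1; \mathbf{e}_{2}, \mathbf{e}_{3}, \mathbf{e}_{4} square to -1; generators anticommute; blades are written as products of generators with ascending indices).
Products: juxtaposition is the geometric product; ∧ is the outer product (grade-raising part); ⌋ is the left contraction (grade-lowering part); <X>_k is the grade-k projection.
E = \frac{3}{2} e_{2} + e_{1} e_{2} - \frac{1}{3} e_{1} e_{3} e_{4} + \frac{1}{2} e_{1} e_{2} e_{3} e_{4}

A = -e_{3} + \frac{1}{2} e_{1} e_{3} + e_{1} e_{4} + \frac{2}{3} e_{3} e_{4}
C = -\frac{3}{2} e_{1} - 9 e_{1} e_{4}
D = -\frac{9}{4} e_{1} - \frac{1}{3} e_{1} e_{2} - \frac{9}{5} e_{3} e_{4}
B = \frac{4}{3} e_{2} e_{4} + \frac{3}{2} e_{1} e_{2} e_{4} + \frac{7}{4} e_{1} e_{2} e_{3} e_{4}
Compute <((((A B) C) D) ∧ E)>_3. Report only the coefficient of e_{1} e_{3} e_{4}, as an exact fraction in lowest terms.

step 1: -\frac{3}{2} e_{2} + \frac{1}{6} e_{1} e_{2} + \frac{31}{36} e_{2} e_{3} - \frac{7}{8} e_{2} e_{4} - e_{1} e_{2} e_{3} + \frac{7}{4} e_{1} e_{2} e_{4} + \frac{25}{12} e_{2} e_{3} e_{4} - \frac{13}{6} e_{1} e_{2} e_{3} e_{4}
step 2: 16 e_{2} - \frac{81}{8} e_{1} e_{2} + 21 e_{2} e_{3} - \frac{9}{8} e_{2} e_{4} - \frac{481}{24} e_{1} e_{2} e_{3} - \frac{195}{16} e_{1} e_{2} e_{4} + \frac{23}{4} e_{2} e_{3} e_{4} - \frac{37}{8} e_{1} e_{2} e_{3} e_{4}
step 3: \frac{27}{8} - \frac{16}{3} e_{1} - \frac{1989}{160} e_{2} + \frac{481}{72} e_{3} + \frac{65}{16} e_{4} + \frac{1107}{40} e_{1} e_{2} - 7 e_{1} e_{3} + \frac{3}{8} e_{1} e_{4} + \frac{7539}{160} e_{2} e_{3} + \frac{20871}{320} e_{2} e_{4} + \frac{37}{24} e_{3} e_{4} - \frac{405}{16} e_{1} e_{2} e_{3} - \frac{5367}{160} e_{1} e_{2} e_{4} - \frac{23}{12} e_{1} e_{3} e_{4} - \frac{6273}{160} e_{2} e_{3} e_{4} + \frac{2493}{80} e_{1} e_{2} e_{3} e_{4}
step 4: \frac{81}{16} e_{2} - \frac{37}{8} e_{1} e_{2} - \frac{481}{48} e_{2} e_{3} - \frac{195}{32} e_{2} e_{4} + \frac{1237}{72} e_{1} e_{2} e_{3} + \frac{7}{2} e_{1} e_{2} e_{4} - \frac{9}{8} e_{1} e_{3} e_{4} + \frac{37}{16} e_{2} e_{3} e_{4} - \frac{1819}{480} e_{1} e_{2} e_{3} e_{4}
step 5: \frac{1237}{72} e_{1} e_{2} e_{3} + \frac{7}{2} e_{1} e_{2} e_{4} - \frac{9}{8} e_{1} e_{3} e_{4} + \frac{37}{16} e_{2} e_{3} e_{4}
Answer: -\frac{9}{8}


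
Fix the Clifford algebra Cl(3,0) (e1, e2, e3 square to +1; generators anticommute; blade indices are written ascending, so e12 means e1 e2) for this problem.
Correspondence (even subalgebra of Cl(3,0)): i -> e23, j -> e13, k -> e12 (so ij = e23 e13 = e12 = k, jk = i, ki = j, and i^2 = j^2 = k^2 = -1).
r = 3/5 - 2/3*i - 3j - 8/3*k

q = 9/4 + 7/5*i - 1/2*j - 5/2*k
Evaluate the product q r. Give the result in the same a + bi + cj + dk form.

In blades: q = 9/4 - 5/2*e12 - 1/2*e13 + 7/5*e23, r = 3/5 - 8/3*e12 - 3*e13 - 2/3*e23.
Distribute q over r term by term (generator squares from the signature, products reordered to ascending indices): (9/4)*r = 27/20 - 6*e12 - 27/4*e13 - 3/2*e23; (-5/2*e12)*r = -20/3 - 3/2*e12 + 5/3*e13 - 15/2*e23; (-1/2*e13)*r = -3/2 - 1/3*e12 - 3/10*e13 + 4/3*e23; (7/5*e23)*r = 14/15 - 21/5*e12 + 56/15*e13 + 21/25*e23.
Sum: -353/60 - 361/30*e12 - 33/20*e13 - 512/75*e23; translating back through the correspondence:
Answer: -353/60 - 512/75*i - 33/20*j - 361/30*k


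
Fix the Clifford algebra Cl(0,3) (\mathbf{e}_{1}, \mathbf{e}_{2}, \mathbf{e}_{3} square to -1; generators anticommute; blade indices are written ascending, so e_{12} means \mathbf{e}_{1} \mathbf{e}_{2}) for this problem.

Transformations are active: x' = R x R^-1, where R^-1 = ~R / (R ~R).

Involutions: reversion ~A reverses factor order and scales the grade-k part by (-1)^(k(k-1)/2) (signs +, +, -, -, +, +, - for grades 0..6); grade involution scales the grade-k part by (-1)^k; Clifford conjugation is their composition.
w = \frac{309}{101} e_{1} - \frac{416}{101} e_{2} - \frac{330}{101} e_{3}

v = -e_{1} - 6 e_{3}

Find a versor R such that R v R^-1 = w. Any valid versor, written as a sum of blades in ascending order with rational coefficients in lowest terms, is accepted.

Sketch: the shared square -37 makes R = v + w = \frac{208}{101} e_{1} - \frac{416}{101} e_{2} - \frac{936}{101} e_{3} the natural versor; its sandwich fixes that direction, negates (v - w)/2, and sends v to w.
Answer: \frac{208}{101} e_{1} - \frac{416}{101} e_{2} - \frac{936}{101} e_{3}


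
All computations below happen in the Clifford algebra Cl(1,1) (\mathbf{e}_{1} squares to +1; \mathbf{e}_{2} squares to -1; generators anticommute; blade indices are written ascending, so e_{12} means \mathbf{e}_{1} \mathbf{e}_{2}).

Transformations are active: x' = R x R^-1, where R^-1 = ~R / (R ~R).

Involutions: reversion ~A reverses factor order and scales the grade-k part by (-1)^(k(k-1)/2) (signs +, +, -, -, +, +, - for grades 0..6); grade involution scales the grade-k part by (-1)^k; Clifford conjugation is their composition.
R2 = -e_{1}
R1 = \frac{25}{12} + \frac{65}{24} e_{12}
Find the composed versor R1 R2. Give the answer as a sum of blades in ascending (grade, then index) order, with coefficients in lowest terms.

Distribute over the terms of R2 (each basis-blade product reordered to ascending indices, repeated generators contracted through their squares):
R1 (-e_{1}) = -\frac{25}{12} e_{1} + \frac{65}{24} e_{2}
Answer: -\frac{25}{12} e_{1} + \frac{65}{24} e_{2}


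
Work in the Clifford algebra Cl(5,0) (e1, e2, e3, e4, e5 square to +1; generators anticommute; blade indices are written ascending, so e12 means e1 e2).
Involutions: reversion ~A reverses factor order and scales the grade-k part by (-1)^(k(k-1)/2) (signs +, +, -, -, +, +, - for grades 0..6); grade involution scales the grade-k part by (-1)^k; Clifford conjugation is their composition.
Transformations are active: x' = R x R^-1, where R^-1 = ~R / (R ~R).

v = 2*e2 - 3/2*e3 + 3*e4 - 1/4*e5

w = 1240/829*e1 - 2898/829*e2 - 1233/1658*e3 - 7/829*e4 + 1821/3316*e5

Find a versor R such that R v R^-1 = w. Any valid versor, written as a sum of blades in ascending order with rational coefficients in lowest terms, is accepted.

Reasoning: v^2 = w^2 = 245/16 since conjugation preserves the quadratic form; R = v + w = 1240/829*e1 - 1240/829*e2 - 1860/829*e3 + 2480/829*e4 + 248/829*e5 is then valid when invertible, keeping its own part and reversing (v - w)/2.
Answer: 1240/829*e1 - 1240/829*e2 - 1860/829*e3 + 2480/829*e4 + 248/829*e5


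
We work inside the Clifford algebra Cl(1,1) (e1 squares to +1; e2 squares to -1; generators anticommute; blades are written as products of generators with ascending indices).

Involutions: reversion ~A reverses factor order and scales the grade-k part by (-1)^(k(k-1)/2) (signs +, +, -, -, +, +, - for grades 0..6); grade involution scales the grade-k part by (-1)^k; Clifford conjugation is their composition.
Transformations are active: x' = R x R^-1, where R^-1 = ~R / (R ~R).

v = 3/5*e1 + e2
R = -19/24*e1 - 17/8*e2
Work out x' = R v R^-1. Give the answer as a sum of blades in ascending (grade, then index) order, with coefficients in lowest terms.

~R = -19/24*e1 - 17/8*e2, and R ~R = -35/9, so R^-1 = ~R / (-35/9).
R v = 33/20 + 29/60*e1 e2
Answer: 201/2800*e1 + 2249/2800*e2


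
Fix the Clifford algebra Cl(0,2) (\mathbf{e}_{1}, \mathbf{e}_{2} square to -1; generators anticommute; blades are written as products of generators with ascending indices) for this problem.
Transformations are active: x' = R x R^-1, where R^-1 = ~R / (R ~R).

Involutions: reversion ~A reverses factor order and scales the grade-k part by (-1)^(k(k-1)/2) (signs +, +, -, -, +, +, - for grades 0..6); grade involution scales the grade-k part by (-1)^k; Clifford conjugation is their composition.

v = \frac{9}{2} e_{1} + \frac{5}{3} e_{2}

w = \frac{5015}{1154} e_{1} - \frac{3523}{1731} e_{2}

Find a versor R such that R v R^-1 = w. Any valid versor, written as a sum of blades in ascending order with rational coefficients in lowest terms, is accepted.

The midline construction: v and w both square to -\frac{829}{36}, so reflecting in their sum \frac{5104}{577} e_{1} - \frac{638}{1731} e_{2} exchanges them.
Answer: \frac{5104}{577} e_{1} - \frac{638}{1731} e_{2}


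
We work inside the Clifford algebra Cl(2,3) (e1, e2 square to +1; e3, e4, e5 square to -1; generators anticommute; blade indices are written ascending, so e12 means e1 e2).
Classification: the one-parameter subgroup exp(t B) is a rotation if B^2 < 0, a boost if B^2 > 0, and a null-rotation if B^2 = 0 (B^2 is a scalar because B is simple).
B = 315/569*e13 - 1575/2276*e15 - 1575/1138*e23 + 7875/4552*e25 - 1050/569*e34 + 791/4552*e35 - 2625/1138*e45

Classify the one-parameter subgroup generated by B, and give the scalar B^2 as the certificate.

B^2 term by term: the squares give (315/569)^2*(e13)^2 + (-1575/2276)^2*(e15)^2 + (-1575/1138)^2*(e23)^2 + (7875/4552)^2*(e25)^2 + (-1050/569)^2*(e34)^2 + (791/4552)^2*(e35)^2 + (-2625/1138)^2*(e45)^2 = 99225/323761*(+1) + 2480625/5180176*(+1) + 2480625/1295044*(+1) + 62015625/20720704*(+1) + 1102500/323761*(-1) + 625681/20720704*(-1) + 6890625/1295044*(-1) = -49/16 (each basis 2-blade squares to minus the product of its generators' squares); cross terms between blades sharing an index anticommute and cancel; the commuting (index-disjoint) pairs give grade-4 terms 2*c*c'*(blade product), which cancel blade by blade — e1235: -2480625/1295044 + 2480625/1295044 = 0; e1345: -826875/323761 + 826875/323761 = 0; e2345: 4134375/647522 - 4134375/647522 = 0 — confirming B is simple. So B^2 = -49/16.
Answer: rotation, certificate B^2 = -49/16. Note: conjugating B changes its blade decomposition but never the scalar B^2 = -49/16, whose sign settles the classification.


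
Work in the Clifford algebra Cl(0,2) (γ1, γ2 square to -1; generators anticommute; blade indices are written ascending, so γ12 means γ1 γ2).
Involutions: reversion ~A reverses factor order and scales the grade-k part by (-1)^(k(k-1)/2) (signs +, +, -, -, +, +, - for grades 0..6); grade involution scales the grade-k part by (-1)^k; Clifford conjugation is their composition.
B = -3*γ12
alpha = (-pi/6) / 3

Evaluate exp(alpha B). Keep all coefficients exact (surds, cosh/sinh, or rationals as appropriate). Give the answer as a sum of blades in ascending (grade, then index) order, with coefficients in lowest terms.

B^2 = (-3)^2*(γ12)^2 = 9*(-1) = -9 (a basis 2-blade squares to minus the product of its generators' squares).
B^2 = -9 — the series telescopes trigonometrically here: l = 3, alpha*l = -pi/6, so exp(alpha B) = cos(-pi/6) + (sin(-pi/6)/3)*B = sqrt(3)/2 + (-1/6)*B.
Answer: sqrt(3)/2 + 1/2*γ12


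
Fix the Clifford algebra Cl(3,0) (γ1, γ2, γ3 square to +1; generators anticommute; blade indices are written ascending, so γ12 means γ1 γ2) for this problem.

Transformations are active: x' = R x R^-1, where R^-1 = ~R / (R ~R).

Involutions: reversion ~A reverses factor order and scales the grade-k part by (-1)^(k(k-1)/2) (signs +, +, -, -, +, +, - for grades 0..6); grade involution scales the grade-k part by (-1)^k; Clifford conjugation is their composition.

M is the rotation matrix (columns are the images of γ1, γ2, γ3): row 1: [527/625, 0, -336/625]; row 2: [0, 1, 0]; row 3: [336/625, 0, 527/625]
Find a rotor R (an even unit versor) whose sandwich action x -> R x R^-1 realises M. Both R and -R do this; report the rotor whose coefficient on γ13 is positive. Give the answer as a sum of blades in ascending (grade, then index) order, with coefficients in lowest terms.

Method: write R = a + b12*γ12 + b13*γ13 + b23*γ23 with a^2 + b12^2 + b13^2 + b23^2 = 1 (so R^-1 = ~R). Expanding the columns R e_j ~R gives tr M = 4a^2 - 1 and, from the antisymmetric part, M21 - M12 = -4a*b12, M13 - M31 = 4a*b13, M32 - M23 = -4a*b23.
Here tr M = 1679/625, so a^2 = (1 + tr M)/4 = 576/625 and a = ±24/25. Taking a = 24/25: M21 - M12 = 0, M13 - M31 = -672/625, M32 - M23 = 0, giving b12 = 0, b13 = -7/25, b23 = 0, i.e. R = 24/25 - 7/25*γ13.
Its γ13 coefficient is negative, so report the other preimage -R.
Answer: -24/25 + 7/25*γ13. Note: both R and -R realise this M (trace 1679/625); the covering map identifies them, and the γ13-coefficient sign is the tie-breaker.


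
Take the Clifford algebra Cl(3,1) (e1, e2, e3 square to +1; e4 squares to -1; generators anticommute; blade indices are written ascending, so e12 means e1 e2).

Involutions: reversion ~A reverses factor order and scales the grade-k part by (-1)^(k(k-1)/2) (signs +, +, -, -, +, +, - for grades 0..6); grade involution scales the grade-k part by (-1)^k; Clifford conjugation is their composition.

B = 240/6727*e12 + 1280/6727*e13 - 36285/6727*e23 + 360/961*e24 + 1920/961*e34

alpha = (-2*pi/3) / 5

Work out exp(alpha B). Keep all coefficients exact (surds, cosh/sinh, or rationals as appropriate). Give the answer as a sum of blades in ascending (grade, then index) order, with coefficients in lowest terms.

B^2 term by term: the squares give (240/6727)^2*(e12)^2 + (1280/6727)^2*(e13)^2 + (-36285/6727)^2*(e23)^2 + (360/961)^2*(e24)^2 + (1920/961)^2*(e34)^2 = 57600/45252529*(-1) + 1638400/45252529*(-1) + 1316601225/45252529*(-1) + 129600/923521*(+1) + 3686400/923521*(+1) = -25 (each basis 2-blade squares to minus the product of its generators' squares); cross terms between blades sharing an index anticommute and cancel; the commuting (index-disjoint) pairs give grade-4 terms 2*c*c'*(blade product), which cancel blade by blade — e1234: 921600/6464647 - 921600/6464647 = 0 — confirming B is simple. So B^2 = -25.
B^2 = -25 — circular case — the even/odd split gives cos and sin: l = 5, alpha*l = -2*pi/3, so exp(alpha B) = cos(-2*pi/3) + (sin(-2*pi/3)/5)*B = -1/2 + (-sqrt(3)/10)*B.
Answer: -1/2 - 24*sqrt(3)/6727*e12 - 128*sqrt(3)/6727*e13 + 7257*sqrt(3)/13454*e23 - 36*sqrt(3)/961*e24 - 192*sqrt(3)/961*e34


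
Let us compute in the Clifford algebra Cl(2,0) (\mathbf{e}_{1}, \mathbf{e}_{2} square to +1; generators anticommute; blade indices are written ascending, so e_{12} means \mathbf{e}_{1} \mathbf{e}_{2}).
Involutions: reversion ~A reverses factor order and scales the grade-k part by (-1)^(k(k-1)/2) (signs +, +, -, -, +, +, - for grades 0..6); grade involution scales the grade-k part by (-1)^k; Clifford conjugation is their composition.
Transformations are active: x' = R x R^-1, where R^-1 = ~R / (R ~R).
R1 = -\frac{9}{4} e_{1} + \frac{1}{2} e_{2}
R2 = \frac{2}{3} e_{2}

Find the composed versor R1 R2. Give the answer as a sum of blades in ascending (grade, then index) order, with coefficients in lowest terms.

Distribute over the terms of R2 (each basis-blade product reordered to ascending indices, repeated generators contracted through their squares):
R1 (\frac{2}{3} e_{2}) = \frac{1}{3} - \frac{3}{2} e_{12}
Answer: \frac{1}{3} - \frac{3}{2} e_{12}


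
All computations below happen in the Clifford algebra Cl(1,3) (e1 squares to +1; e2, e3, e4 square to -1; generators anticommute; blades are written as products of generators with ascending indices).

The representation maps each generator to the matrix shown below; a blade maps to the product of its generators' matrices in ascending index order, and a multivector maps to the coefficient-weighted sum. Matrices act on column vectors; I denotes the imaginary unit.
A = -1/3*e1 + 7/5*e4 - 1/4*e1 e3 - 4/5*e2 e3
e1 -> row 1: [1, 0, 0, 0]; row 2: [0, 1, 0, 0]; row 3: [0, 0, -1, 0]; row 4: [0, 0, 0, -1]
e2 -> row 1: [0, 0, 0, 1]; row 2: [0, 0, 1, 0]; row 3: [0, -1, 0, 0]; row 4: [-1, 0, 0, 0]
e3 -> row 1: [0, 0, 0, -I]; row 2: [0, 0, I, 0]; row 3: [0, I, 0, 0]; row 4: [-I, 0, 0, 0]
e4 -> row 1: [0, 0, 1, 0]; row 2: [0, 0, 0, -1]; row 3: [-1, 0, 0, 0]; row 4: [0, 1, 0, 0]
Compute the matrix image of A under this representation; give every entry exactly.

Bivector images (products of the table entries): rho(e1 e3) = rho(e1)rho(e3) = row 1: [0, 0, 0, -I]; row 2: [0, 0, I, 0]; row 3: [0, -I, 0, 0]; row 4: [I, 0, 0, 0]; rho(e2 e3) = rho(e2)rho(e3) = row 1: [-I, 0, 0, 0]; row 2: [0, I, 0, 0]; row 3: [0, 0, -I, 0]; row 4: [0, 0, 0, I].
M = (-1/3)*rho(e1) + (7/5)*rho(e4) + (-1/4)*rho(e1 e3) + (-4/5)*rho(e2 e3), summed entrywise:
Answer: row 1: [-1/3 + 4*I/5, 0, 7/5, I/4]; row 2: [0, -1/3 - 4*I/5, -I/4, -7/5]; row 3: [-7/5, I/4, 1/3 + 4*I/5, 0]; row 4: [-I/4, 7/5, 0, 1/3 - 4*I/5]


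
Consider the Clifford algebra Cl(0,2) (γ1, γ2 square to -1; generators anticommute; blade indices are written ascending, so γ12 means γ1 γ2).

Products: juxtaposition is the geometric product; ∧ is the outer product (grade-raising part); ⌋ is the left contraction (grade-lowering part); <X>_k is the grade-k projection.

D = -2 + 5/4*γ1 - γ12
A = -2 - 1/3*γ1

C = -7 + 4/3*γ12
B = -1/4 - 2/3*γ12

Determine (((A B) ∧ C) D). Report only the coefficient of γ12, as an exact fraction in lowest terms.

step 1: 1/2 + 1/12*γ1 - 2/9*γ2 + 4/3*γ12
step 2: -7/2 - 7/12*γ1 + 14/9*γ2 - 26/3*γ12
step 3: -15/16 - 343/72*γ1 - 523/36*γ2 + 170/9*γ12
Answer: 170/9


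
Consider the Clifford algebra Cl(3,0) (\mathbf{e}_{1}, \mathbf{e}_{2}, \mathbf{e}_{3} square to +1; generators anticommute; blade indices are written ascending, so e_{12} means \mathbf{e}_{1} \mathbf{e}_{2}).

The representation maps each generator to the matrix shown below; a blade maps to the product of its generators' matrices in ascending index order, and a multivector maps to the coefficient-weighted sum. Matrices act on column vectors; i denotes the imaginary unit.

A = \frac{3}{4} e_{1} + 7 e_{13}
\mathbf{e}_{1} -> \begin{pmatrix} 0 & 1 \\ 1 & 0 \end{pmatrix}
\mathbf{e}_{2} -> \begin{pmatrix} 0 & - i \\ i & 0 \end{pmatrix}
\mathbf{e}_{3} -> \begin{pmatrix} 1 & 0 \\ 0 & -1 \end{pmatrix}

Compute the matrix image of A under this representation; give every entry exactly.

Bivector images (products of the table entries): rho(e_{13}) = rho(\mathbf{e}_{1})rho(\mathbf{e}_{3}) = \begin{pmatrix} 0 & -1 \\ 1 & 0 \end{pmatrix}.
M = (\frac{3}{4})*rho(e_{1}) + (7)*rho(e_{13}), summed entrywise:
Answer: \begin{pmatrix} 0 & - \frac{25}{4} \\ \frac{31}{4} & 0 \end{pmatrix}


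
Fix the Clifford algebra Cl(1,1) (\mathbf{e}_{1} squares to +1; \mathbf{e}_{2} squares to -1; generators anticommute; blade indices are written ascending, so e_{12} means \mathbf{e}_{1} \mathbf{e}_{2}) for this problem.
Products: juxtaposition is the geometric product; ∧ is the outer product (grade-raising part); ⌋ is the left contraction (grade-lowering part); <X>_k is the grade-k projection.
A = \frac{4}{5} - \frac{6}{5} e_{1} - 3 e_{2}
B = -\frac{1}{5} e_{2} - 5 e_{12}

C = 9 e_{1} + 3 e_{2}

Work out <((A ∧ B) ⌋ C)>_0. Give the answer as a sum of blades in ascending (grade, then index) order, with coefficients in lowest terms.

step 1: -\frac{4}{25} e_{2} - \frac{94}{25} e_{12}
step 2: \frac{12}{25}
step 3: \frac{12}{25}
Answer: \frac{12}{25}


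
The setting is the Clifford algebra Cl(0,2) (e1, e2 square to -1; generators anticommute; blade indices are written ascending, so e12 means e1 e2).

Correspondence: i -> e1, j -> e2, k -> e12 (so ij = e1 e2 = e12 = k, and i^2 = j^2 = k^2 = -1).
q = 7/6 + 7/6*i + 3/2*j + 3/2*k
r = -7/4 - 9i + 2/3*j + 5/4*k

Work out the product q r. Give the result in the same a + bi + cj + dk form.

In blades: q = 7/6 + 7/6*e1 + 3/2*e2 + 3/2*e12, r = -7/4 - 9*e1 + 2/3*e2 + 5/4*e12.
Distribute q over r term by term (generator squares from the signature, products reordered to ascending indices): (7/6)*r = -49/24 - 21/2*e1 + 7/9*e2 + 35/24*e12; (7/6*e1)*r = 21/2 - 49/24*e1 - 35/24*e2 + 7/9*e12; (3/2*e2)*r = -1 + 15/8*e1 - 21/8*e2 + 27/2*e12; (3/2*e12)*r = -15/8 - e1 - 27/2*e2 - 21/8*e12.
Sum: 67/12 - 35/3*e1 - 605/36*e2 + 118/9*e12; translating back through the correspondence:
Answer: 67/12 - 35/3*i - 605/36*j + 118/9*k


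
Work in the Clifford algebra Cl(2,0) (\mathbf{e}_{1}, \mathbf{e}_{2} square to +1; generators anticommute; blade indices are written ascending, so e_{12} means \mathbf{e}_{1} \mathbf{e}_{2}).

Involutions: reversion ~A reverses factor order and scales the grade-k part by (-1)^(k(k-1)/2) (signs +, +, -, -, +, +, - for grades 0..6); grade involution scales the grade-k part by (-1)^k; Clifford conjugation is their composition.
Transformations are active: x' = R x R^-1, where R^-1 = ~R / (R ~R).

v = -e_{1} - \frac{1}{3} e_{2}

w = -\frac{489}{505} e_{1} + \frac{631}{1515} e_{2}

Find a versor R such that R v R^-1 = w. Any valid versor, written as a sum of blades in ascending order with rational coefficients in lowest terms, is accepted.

Sketch: the shared square \frac{10}{9} makes R = v + w = -\frac{994}{505} e_{1} + \frac{42}{505} e_{2} the natural versor; its sandwich fixes that direction, negates (v - w)/2, and sends v to w.
Answer: -\frac{994}{505} e_{1} + \frac{42}{505} e_{2}


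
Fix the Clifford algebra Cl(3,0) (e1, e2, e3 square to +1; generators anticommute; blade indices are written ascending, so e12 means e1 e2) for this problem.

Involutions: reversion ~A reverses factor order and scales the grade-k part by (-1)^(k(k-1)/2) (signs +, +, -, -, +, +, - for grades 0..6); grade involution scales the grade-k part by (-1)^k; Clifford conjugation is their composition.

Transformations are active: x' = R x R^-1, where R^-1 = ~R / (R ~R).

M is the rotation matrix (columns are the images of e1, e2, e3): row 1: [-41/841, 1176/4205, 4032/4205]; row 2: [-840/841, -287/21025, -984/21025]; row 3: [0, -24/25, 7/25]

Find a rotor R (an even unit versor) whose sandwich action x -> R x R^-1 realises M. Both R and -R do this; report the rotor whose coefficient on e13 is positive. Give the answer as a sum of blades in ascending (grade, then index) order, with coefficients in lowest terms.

Method: write R = a + b12*e12 + b13*e13 + b23*e23 with a^2 + b12^2 + b13^2 + b23^2 = 1 (so R^-1 = ~R). Expanding the columns R e_j ~R gives tr M = 4a^2 - 1 and, from the antisymmetric part, M21 - M12 = -4a*b12, M13 - M31 = 4a*b13, M32 - M23 = -4a*b23.
Here tr M = 183/841, so a^2 = (1 + tr M)/4 = 256/841 and a = ±16/29. Taking a = 16/29: M21 - M12 = -5376/4205, M13 - M31 = 4032/4205, M32 - M23 = -768/841, giving b12 = 84/145, b13 = 63/145, b23 = 12/29, i.e. R = 16/29 + 84/145*e12 + 63/145*e13 + 12/29*e23.
Its e13 coefficient is already positive.
Answer: 16/29 + 84/145*e12 + 63/145*e13 + 12/29*e23. Uniqueness: Spin(3) -> SO(3) maps R and -R to the same rotation of trace 183/841; fixing the sign of the e13 coefficient removes the ambiguity.


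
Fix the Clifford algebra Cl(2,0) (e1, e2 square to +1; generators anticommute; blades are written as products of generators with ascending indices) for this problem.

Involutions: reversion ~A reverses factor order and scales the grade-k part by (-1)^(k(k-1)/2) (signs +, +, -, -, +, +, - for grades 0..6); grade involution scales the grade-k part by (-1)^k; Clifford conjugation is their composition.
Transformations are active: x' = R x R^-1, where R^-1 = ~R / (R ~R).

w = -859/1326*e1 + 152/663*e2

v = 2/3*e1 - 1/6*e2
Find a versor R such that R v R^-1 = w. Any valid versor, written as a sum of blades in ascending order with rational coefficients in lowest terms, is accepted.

A norm check does it: q(v) = q(w) = 17/36, hence R = v + w = 25/1326*e1 + 83/1326*e2 realises the map — parallel part kept, (v - w)/2 negated, v carried to w.
Answer: 25/1326*e1 + 83/1326*e2


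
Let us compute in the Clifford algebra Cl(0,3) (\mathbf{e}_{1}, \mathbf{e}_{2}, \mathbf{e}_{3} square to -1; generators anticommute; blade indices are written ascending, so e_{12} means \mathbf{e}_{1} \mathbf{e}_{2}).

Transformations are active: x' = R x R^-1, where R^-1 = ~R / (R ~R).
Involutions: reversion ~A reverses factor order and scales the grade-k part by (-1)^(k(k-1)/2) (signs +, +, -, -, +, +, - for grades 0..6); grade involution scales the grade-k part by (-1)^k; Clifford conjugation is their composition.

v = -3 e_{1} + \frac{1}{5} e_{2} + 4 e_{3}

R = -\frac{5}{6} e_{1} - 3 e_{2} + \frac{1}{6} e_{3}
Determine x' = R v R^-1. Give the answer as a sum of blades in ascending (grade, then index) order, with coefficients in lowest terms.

~R = -\frac{5}{6} e_{1} - 3 e_{2} + \frac{1}{6} e_{3}, and R ~R = -\frac{175}{18}, so R^-1 = ~R / (-\frac{175}{18}).
R v = -\frac{77}{30} - \frac{55}{6} e_{12} - \frac{17}{6} e_{13} - \frac{361}{30} e_{23}
Answer: \frac{64}{25} e_{1} - \frac{223}{125} e_{2} - \frac{489}{125} e_{3}


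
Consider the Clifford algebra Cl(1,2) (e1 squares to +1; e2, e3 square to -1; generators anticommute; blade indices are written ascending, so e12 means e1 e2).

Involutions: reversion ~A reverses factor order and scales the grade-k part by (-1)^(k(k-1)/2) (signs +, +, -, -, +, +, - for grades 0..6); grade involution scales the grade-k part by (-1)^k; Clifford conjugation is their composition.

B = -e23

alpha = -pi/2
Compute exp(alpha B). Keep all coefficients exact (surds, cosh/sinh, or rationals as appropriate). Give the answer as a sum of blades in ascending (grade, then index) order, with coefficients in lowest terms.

B^2 = (-1)^2*(e23)^2 = 1*(-1) = -1 (a basis 2-blade squares to minus the product of its generators' squares).
B^2 = -1 — the negative square puts this in the circular regime; l = 1, alpha*l = -pi/2, so exp(alpha B) = cos(-pi/2) + (sin(-pi/2)/1)*B = 0 + (-1)*B.
Answer: e23


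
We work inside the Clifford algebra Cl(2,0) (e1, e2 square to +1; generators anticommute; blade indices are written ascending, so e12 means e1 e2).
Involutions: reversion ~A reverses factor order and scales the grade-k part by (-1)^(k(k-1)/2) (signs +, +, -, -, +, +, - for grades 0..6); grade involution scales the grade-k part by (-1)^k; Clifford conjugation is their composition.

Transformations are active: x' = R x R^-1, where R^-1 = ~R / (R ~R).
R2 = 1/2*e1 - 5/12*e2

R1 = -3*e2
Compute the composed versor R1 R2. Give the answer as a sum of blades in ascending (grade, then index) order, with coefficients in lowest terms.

Distribute over the terms of R1 (each basis-blade product reordered to ascending indices, repeated generators contracted through their squares):
(-3*e2) R2 = 5/4 + 3/2*e12
Answer: 5/4 + 3/2*e12


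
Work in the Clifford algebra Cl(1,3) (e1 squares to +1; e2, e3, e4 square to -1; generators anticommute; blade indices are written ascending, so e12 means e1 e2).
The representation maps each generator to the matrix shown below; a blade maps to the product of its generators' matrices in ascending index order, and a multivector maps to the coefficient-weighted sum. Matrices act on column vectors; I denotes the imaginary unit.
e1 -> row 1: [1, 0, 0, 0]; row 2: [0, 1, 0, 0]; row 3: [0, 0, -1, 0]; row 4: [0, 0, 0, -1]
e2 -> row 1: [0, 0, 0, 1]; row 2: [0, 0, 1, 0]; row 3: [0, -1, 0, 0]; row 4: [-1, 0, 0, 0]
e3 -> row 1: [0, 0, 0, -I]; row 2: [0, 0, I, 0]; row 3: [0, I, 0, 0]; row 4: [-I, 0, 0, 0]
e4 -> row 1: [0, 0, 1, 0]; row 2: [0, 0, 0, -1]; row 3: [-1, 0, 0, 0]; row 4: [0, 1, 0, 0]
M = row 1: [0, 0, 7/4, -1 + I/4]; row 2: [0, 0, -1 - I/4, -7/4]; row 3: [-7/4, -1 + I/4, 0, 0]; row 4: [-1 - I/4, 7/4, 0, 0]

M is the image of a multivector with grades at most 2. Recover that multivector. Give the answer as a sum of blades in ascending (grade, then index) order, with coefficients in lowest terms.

Method: the blade images are trace-orthogonal — tr(rho(e_A) rho(e_B)^-1) = 4 if A = B and 0 otherwise — and rho(e_A)^-1 = (e_A)^2 * rho(e_A) with (e_A)^2 = +1 or -1, so the coefficient of e_A in the preimage is (e_A)^2 * tr(M rho(e_A))/4.
Nonzero projections over blades of grade <= 2: e4: (e4)^2 = -1, tr(M rho(e4)) = -7, coefficient 7/4; e12: (e12)^2 = +1, tr(M rho(e12)) = -4, coefficient -1; e13: (e13)^2 = +1, tr(M rho(e13)) = -1, coefficient -1/4. Every other blade of grade <= 2 projects to 0.
Answer: 7/4*e4 - e12 - 1/4*e13


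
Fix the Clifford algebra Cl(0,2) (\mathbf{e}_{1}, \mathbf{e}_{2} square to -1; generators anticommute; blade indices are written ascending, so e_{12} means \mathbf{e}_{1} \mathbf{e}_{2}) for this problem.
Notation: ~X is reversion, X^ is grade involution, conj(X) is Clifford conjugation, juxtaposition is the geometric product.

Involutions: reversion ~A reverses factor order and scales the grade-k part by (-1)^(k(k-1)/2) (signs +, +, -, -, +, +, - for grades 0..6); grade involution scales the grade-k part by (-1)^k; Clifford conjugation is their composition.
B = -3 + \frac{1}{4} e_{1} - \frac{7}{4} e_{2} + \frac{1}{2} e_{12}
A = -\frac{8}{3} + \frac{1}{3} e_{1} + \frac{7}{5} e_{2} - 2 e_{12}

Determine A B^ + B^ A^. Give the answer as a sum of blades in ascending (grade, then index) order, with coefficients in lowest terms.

first term: \frac{199}{30} + \frac{58}{15} e_{1} - \frac{128}{15} e_{2} + \frac{28}{5} e_{12}
second term: \frac{341}{30} - \frac{17}{15} e_{1} - \frac{17}{15} e_{2} + \frac{28}{5} e_{12}
Answer: 18 + \frac{41}{15} e_{1} - \frac{29}{3} e_{2} + \frac{56}{5} e_{12}


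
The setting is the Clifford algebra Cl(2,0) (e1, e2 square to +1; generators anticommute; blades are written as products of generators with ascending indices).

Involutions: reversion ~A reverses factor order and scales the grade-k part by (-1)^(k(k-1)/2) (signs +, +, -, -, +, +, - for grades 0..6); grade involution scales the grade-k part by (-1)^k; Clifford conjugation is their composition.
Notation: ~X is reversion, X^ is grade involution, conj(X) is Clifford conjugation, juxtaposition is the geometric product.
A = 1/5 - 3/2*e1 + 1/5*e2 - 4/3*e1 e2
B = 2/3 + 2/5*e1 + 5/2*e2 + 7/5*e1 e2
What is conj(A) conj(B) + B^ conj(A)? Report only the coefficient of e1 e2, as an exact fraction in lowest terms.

first term: 19/10 - 202/75*e1 - 11/5*e2 - 2899/900*e1 e2
second term: -11/6 + 298/75*e1 - 49/15*e2 + 4499/900*e1 e2
Answer: 16/9


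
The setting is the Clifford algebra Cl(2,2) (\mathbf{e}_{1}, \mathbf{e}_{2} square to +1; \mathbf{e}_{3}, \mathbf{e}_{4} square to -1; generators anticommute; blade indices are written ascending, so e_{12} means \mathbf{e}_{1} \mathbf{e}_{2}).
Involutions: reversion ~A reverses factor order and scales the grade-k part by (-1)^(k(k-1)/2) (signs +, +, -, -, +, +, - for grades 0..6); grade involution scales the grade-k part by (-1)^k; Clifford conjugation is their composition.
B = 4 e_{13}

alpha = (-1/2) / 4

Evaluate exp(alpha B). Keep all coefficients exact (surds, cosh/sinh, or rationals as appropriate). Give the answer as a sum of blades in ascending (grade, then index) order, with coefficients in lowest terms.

B^2 = (4)^2*(e_{13})^2 = 16*(+1) = 16 (a basis 2-blade squares to minus the product of its generators' squares).
B^2 = 16 — a positive square means the series sums to a boost: l = 4, alpha*l = - \frac{1}{2}, so exp(alpha B) = cosh(- \frac{1}{2}) + (sinh(- \frac{1}{2})/4)*B = \cosh{\left(\frac{1}{2} \right)} + (- \frac{\sinh{\left(\frac{1}{2} \right)}}{4})*B.
Answer: \cosh{\left(\frac{1}{2} \right)} - \sinh{\left(\frac{1}{2} \right)} e_{13}


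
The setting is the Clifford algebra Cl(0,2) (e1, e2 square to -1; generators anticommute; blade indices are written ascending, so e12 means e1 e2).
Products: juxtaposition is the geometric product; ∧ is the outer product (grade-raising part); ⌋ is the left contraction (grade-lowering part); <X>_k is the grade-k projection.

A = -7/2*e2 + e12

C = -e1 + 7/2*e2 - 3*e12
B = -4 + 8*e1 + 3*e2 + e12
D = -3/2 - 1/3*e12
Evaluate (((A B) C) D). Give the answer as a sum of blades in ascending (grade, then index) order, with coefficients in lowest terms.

step 1: 19/2 - 13/2*e1 + 22*e2 + 24*e12
step 2: -23/2 - 319/2*e1 - 41/4*e2 - 117/4*e12
step 3: 15/2 + 728/3*e1 - 907/24*e2 + 1145/24*e12
Answer: 15/2 + 728/3*e1 - 907/24*e2 + 1145/24*e12
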